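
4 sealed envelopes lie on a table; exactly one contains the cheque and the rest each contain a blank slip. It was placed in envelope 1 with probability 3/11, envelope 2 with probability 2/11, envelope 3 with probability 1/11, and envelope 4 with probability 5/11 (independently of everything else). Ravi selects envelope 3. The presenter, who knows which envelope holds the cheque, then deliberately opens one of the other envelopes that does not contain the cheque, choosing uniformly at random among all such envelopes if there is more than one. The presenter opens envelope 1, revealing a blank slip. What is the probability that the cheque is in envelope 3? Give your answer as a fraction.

2/23

Consider each possible location of the cheque in turn.
If it is in envelope 1 (prior 3/11): the presenter opened envelope 1, so this case is ruled out; weight (3/11)·0 = 0.
If it is in envelope 2 (prior 2/11): the presenter has 2 equally likely choices, so probability 1/2; weight (2/11)·(1/2) = 1/11.
If it is in envelope 3 (prior 1/11): the presenter has 3 equally likely choices, so probability 1/3; weight (1/11)·(1/3) = 1/33.
If it is in envelope 4 (prior 5/11): the presenter has 2 equally likely choices, so probability 1/2; weight (5/11)·(1/2) = 5/22.
The weights sum to 23/66.
So P(the cheque in envelope 3 | the presenter opened envelope 1) = (1/33) / (23/66) = 2/23.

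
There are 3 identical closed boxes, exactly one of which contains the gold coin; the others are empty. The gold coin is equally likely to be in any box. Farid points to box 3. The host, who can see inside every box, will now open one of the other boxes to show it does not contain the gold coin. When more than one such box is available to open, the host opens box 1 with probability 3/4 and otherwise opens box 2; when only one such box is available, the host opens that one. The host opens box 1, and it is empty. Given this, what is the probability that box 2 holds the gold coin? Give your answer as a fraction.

Apply Bayes' rule, conditioning on where the gold coin actually is.
If it is in box 1 (prior 1/3): the host opened box 1, so this case is ruled out; weight (1/3)·0 = 0.
If it is in box 2 (prior 1/3): only box 1 is available, probability 1; weight (1/3)·1 = 1/3.
If it is in box 3 (prior 1/3): box 1 is available, opened with probability 3/4; weight (1/3)·(3/4) = 1/4.
The weights sum to 7/12.
So P(the gold coin in box 2 | the host opened box 1) = (1/3) / (7/12) = 4/7.

4/7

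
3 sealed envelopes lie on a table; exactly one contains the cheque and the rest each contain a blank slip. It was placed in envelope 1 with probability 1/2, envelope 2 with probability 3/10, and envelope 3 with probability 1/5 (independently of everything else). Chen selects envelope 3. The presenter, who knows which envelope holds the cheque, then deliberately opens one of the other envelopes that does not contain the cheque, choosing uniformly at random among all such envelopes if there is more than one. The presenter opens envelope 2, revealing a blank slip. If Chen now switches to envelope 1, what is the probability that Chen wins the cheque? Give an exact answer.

Apply Bayes' rule, conditioning on where the cheque actually is.
If it is in envelope 1 (prior 1/2): the presenter has no choice, probability 1; weight (1/2)·1 = 1/2.
If it is in envelope 2 (prior 3/10): the presenter opened envelope 2, so this case is ruled out; weight (3/10)·0 = 0.
If it is in envelope 3 (prior 1/5): the presenter has 2 equally likely choices, so probability 1/2; weight (1/5)·(1/2) = 1/10.
The weights sum to 3/5.
So P(the cheque in envelope 1 | the presenter opened envelope 2) = (1/2) / (3/5) = 5/6.

5/6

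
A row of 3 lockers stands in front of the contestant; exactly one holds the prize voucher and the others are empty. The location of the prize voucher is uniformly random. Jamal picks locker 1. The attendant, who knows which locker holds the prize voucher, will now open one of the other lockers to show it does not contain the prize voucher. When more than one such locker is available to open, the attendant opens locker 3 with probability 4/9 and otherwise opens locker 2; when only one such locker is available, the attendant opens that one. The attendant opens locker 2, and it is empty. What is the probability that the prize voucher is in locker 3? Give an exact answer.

9/14

Consider each possible location of the prize voucher in turn.
If it is in locker 1 (prior 1/3): locker 3 is available but not opened, probability 5/9; weight (1/3)·(5/9) = 5/27.
If it is in locker 2 (prior 1/3): the attendant opened locker 2, so this case is ruled out; weight (1/3)·0 = 0.
If it is in locker 3 (prior 1/3): only locker 2 is available, probability 1; weight (1/3)·1 = 1/3.
The weights sum to 14/27.
So P(the prize voucher in locker 3 | the attendant opened locker 2) = (1/3) / (14/27) = 9/14.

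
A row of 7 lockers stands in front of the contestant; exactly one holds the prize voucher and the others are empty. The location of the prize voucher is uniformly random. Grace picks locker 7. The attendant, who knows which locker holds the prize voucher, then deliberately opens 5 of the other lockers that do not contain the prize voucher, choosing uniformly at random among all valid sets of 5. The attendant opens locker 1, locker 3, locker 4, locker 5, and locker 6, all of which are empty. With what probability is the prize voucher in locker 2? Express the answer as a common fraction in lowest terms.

6/7

Apply Bayes' rule, conditioning on where the prize voucher actually is.
If it is in any of lockers 1, 3, 4, 5, and 6 (prior 1/7 each): that locker was opened and seen not to hold the prize — ruled out; weight (1/7)·0 = 0 each.
If it is in locker 2 (prior 1/7): the attendant has no choice, probability 1; weight (1/7)·1 = 1/7.
If it is in locker 7 (prior 1/7): the attendant has 6 equally likely choices, so probability 1/6; weight (1/7)·(1/6) = 1/42.
The weights sum to 1/6.
So P(the prize voucher in locker 2 | the attendant opened locker 1, locker 3, locker 4, locker 5, and locker 6) = (1/7) / (1/6) = 6/7.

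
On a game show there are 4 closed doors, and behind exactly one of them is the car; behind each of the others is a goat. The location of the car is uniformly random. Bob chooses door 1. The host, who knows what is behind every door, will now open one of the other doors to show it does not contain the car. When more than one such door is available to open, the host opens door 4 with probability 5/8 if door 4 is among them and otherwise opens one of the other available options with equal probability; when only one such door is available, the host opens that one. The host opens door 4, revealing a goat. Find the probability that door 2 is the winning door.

Condition on the true location of the car.
If it is behind any of doors 1, 2, and 3 (prior 1/4 each): door 4 is available, opened with probability 5/8; weight (1/4)·(5/8) = 5/32 each.
If it is behind door 4 (prior 1/4): the host opened door 4, so this case is ruled out; weight (1/4)·0 = 0.
The weights sum to 15/32.
So P(the car behind door 2 | the host opened door 4) = (5/32) / (15/32) = 1/3.

1/3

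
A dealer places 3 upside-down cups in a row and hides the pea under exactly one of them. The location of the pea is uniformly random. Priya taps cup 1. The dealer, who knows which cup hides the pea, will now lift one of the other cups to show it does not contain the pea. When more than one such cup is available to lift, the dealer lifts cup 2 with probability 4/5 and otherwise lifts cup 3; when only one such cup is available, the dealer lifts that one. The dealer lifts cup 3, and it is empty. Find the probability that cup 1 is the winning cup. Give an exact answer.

1/6

Condition on the true location of the pea.
If it is under cup 1 (prior 1/3): cup 2 is available but not opened, probability 1/5; weight (1/3)·(1/5) = 1/15.
If it is under cup 2 (prior 1/3): only cup 3 is available, probability 1; weight (1/3)·1 = 1/3.
If it is under cup 3 (prior 1/3): the dealer opened cup 3, so this case is ruled out; weight (1/3)·0 = 0.
The weights sum to 2/5.
So P(the pea under cup 1 | the dealer opened cup 3) = (1/15) / (2/5) = 1/6.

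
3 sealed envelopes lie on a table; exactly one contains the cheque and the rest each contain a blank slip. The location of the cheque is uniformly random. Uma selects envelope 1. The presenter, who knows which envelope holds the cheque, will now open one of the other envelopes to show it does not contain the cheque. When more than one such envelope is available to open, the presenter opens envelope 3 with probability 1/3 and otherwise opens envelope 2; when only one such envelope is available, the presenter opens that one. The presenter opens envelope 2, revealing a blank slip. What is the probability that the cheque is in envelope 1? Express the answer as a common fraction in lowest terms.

Consider each possible location of the cheque in turn.
If it is in envelope 1 (prior 1/3): envelope 3 is available but not opened, probability 2/3; weight (1/3)·(2/3) = 2/9.
If it is in envelope 2 (prior 1/3): the presenter opened envelope 2, so this case is ruled out; weight (1/3)·0 = 0.
If it is in envelope 3 (prior 1/3): only envelope 2 is available, probability 1; weight (1/3)·1 = 1/3.
The weights sum to 5/9.
So P(the cheque in envelope 1 | the presenter opened envelope 2) = (2/9) / (5/9) = 2/5.

2/5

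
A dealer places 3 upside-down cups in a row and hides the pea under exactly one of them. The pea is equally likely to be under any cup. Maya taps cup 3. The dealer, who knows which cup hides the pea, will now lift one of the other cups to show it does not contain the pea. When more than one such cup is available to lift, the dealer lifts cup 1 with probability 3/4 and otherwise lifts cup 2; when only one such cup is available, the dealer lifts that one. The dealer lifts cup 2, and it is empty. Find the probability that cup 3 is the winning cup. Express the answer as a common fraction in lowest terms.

Apply Bayes' rule, conditioning on where the pea actually is.
If it is under cup 1 (prior 1/3): only cup 2 is available, probability 1; weight (1/3)·1 = 1/3.
If it is under cup 2 (prior 1/3): the dealer opened cup 2, so this case is ruled out; weight (1/3)·0 = 0.
If it is under cup 3 (prior 1/3): cup 1 is available but not opened, probability 1/4; weight (1/3)·(1/4) = 1/12.
The weights sum to 5/12.
So P(the pea under cup 3 | the dealer opened cup 2) = (1/12) / (5/12) = 1/5.

1/5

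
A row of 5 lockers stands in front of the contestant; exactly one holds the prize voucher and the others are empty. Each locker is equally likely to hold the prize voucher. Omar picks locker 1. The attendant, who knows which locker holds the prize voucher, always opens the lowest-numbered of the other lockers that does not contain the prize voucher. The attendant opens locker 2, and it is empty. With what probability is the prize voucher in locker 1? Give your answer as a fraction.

Apply Bayes' rule, conditioning on where the prize voucher actually is.
If it is in any of lockers 1, 3, 4, and 5 (prior 1/5 each): locker 2 is the lowest-numbered option available, probability 1; weight (1/5)·1 = 1/5 each.
If it is in locker 2 (prior 1/5): the attendant opened locker 2, so this case is ruled out; weight (1/5)·0 = 0.
The weights sum to 4/5.
So P(the prize voucher in locker 1 | the attendant opened locker 2) = (1/5) / (4/5) = 1/4.

1/4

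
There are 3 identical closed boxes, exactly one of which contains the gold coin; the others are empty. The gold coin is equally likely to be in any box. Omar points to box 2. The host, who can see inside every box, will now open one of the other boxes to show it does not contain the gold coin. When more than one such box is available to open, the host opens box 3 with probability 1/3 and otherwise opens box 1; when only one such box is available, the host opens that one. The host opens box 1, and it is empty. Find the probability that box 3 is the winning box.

3/5

Consider each possible location of the gold coin in turn.
If it is in box 1 (prior 1/3): the host opened box 1, so this case is ruled out; weight (1/3)·0 = 0.
If it is in box 2 (prior 1/3): box 3 is available but not opened, probability 2/3; weight (1/3)·(2/3) = 2/9.
If it is in box 3 (prior 1/3): only box 1 is available, probability 1; weight (1/3)·1 = 1/3.
The weights sum to 5/9.
So P(the gold coin in box 3 | the host opened box 1) = (1/3) / (5/9) = 3/5.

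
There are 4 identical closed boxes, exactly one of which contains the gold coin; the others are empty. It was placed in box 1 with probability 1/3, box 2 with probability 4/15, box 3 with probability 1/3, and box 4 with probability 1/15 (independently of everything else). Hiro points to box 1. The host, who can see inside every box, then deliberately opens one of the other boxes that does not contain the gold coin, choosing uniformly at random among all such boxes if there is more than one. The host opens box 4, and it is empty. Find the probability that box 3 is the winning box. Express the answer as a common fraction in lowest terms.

Condition on the true location of the gold coin.
If it is in box 1 (prior 1/3): the host has 3 equally likely choices, so probability 1/3; weight (1/3)·(1/3) = 1/9.
If it is in box 2 (prior 4/15): the host has 2 equally likely choices, so probability 1/2; weight (4/15)·(1/2) = 2/15.
If it is in box 3 (prior 1/3): the host has 2 equally likely choices, so probability 1/2; weight (1/3)·(1/2) = 1/6.
If it is in box 4 (prior 1/15): the host opened box 4, so this case is ruled out; weight (1/15)·0 = 0.
The weights sum to 37/90.
So P(the gold coin in box 3 | the host opened box 4) = (1/6) / (37/90) = 15/37.

15/37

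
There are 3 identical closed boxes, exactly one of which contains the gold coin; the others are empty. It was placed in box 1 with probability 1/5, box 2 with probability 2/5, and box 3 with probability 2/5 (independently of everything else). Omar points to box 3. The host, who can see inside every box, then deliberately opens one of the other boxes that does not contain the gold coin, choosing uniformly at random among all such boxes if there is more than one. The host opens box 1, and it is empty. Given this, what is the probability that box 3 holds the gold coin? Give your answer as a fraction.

1/3

Consider each possible location of the gold coin in turn.
If it is in box 1 (prior 1/5): the host opened box 1, so this case is ruled out; weight (1/5)·0 = 0.
If it is in box 2 (prior 2/5): the host has no choice, probability 1; weight (2/5)·1 = 2/5.
If it is in box 3 (prior 2/5): the host has 2 equally likely choices, so probability 1/2; weight (2/5)·(1/2) = 1/5.
The weights sum to 3/5.
So P(the gold coin in box 3 | the host opened box 1) = (1/5) / (3/5) = 1/3.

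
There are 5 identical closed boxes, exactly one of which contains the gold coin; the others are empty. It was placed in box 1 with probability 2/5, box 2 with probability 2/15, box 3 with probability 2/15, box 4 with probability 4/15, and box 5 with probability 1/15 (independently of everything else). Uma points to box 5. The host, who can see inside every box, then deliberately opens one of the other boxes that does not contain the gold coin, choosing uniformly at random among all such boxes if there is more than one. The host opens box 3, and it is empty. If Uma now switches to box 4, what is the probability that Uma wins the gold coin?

16/51

Apply Bayes' rule, conditioning on where the gold coin actually is.
If it is in box 1 (prior 2/5): the host has 3 equally likely choices, so probability 1/3; weight (2/5)·(1/3) = 2/15.
If it is in box 2 (prior 2/15): the host has 3 equally likely choices, so probability 1/3; weight (2/15)·(1/3) = 2/45.
If it is in box 3 (prior 2/15): the host opened box 3, so this case is ruled out; weight (2/15)·0 = 0.
If it is in box 4 (prior 4/15): the host has 3 equally likely choices, so probability 1/3; weight (4/15)·(1/3) = 4/45.
If it is in box 5 (prior 1/15): the host has 4 equally likely choices, so probability 1/4; weight (1/15)·(1/4) = 1/60.
The weights sum to 17/60.
So P(the gold coin in box 4 | the host opened box 3) = (4/45) / (17/60) = 16/51.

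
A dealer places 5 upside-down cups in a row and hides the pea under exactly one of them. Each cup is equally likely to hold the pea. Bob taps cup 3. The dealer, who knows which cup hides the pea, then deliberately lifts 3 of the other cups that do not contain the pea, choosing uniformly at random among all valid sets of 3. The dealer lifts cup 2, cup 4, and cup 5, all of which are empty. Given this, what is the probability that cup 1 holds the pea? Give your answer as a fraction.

4/5

Apply Bayes' rule, conditioning on where the pea actually is.
If it is under cup 1 (prior 1/5): the dealer has no choice, probability 1; weight (1/5)·1 = 1/5.
If it is under any of cups 2, 4, and 5 (prior 1/5 each): that cup was opened and seen not to hold the prize — ruled out; weight (1/5)·0 = 0 each.
If it is under cup 3 (prior 1/5): the dealer has 4 equally likely choices, so probability 1/4; weight (1/5)·(1/4) = 1/20.
The weights sum to 1/4.
So P(the pea under cup 1 | the dealer opened cup 2, cup 4, and cup 5) = (1/5) / (1/4) = 4/5.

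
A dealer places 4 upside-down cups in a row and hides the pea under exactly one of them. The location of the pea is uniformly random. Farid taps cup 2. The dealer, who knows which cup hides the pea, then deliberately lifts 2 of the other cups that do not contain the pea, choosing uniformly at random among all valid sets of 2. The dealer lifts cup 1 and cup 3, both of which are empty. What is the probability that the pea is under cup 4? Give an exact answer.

Condition on the true location of the pea.
If it is under either of cups 1 and 3 (prior 1/4 each): that cup was opened and seen not to hold the prize — ruled out; weight (1/4)·0 = 0 each.
If it is under cup 2 (prior 1/4): the dealer has 3 equally likely choices, so probability 1/3; weight (1/4)·(1/3) = 1/12.
If it is under cup 4 (prior 1/4): the dealer has no choice, probability 1; weight (1/4)·1 = 1/4.
The weights sum to 1/3.
So P(the pea under cup 4 | the dealer opened cup 1 and cup 3) = (1/4) / (1/3) = 3/4.

3/4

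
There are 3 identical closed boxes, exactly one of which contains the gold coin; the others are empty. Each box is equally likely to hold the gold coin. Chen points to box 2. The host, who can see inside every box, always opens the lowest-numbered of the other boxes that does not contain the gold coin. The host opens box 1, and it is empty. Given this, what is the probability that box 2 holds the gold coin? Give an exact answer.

Consider each possible location of the gold coin in turn.
If it is in box 1 (prior 1/3): the host opened box 1, so this case is ruled out; weight (1/3)·0 = 0.
If it is in either of boxes 2 and 3 (prior 1/3 each): box 1 is the lowest-numbered option available, probability 1; weight (1/3)·1 = 1/3 each.
The weights sum to 2/3.
So P(the gold coin in box 2 | the host opened box 1) = (1/3) / (2/3) = 1/2.

1/2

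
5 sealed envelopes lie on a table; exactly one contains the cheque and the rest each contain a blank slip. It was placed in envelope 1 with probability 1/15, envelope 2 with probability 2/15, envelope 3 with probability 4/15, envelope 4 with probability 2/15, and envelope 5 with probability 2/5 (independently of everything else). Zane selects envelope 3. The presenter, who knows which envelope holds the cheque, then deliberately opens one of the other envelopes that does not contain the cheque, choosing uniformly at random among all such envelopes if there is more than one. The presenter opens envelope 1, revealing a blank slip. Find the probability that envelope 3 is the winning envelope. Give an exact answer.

3/13

Condition on the true location of the cheque.
If it is in envelope 1 (prior 1/15): the presenter opened envelope 1, so this case is ruled out; weight (1/15)·0 = 0.
If it is in either of envelopes 2 and 4 (prior 2/15 each): the presenter has 3 equally likely choices, so probability 1/3; weight (2/15)·(1/3) = 2/45 each.
If it is in envelope 3 (prior 4/15): the presenter has 4 equally likely choices, so probability 1/4; weight (4/15)·(1/4) = 1/15.
If it is in envelope 5 (prior 2/5): the presenter has 3 equally likely choices, so probability 1/3; weight (2/5)·(1/3) = 2/15.
The weights sum to 13/45.
So P(the cheque in envelope 3 | the presenter opened envelope 1) = (1/15) / (13/45) = 3/13.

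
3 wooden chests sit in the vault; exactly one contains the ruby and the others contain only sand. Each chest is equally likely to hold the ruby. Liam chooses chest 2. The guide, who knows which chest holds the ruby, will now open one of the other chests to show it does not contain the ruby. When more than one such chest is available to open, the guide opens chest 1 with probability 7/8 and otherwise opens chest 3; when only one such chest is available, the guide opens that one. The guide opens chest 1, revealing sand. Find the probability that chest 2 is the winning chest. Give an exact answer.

7/15

Condition on the true location of the ruby.
If it is in chest 1 (prior 1/3): the guide opened chest 1, so this case is ruled out; weight (1/3)·0 = 0.
If it is in chest 2 (prior 1/3): chest 1 is available, opened with probability 7/8; weight (1/3)·(7/8) = 7/24.
If it is in chest 3 (prior 1/3): only chest 1 is available, probability 1; weight (1/3)·1 = 1/3.
The weights sum to 5/8.
So P(the ruby in chest 2 | the guide opened chest 1) = (7/24) / (5/8) = 7/15.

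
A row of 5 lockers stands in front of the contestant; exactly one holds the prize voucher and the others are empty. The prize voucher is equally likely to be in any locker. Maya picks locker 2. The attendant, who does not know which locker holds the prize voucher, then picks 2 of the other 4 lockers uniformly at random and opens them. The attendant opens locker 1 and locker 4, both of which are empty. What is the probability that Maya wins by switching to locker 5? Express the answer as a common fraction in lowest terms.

Because the attendant chose which lockers to open without knowing where the prize voucher is, the choice is independent of the prize location. Learning that none of the 2 opened lockers holds the prize voucher simply rules out those 2 locations and leaves the remaining 3 lockers still equally likely by symmetry.
So P(the prize voucher in locker 5) = 1/3.

1/3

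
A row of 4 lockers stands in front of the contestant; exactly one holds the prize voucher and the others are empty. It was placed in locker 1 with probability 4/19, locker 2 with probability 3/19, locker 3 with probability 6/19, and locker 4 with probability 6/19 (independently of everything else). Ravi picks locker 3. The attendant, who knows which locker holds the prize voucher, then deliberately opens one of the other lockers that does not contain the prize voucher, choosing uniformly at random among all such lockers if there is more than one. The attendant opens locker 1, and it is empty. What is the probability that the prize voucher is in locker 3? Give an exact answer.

4/13

Condition on the true location of the prize voucher.
If it is in locker 1 (prior 4/19): the attendant opened locker 1, so this case is ruled out; weight (4/19)·0 = 0.
If it is in locker 2 (prior 3/19): the attendant has 2 equally likely choices, so probability 1/2; weight (3/19)·(1/2) = 3/38.
If it is in locker 3 (prior 6/19): the attendant has 3 equally likely choices, so probability 1/3; weight (6/19)·(1/3) = 2/19.
If it is in locker 4 (prior 6/19): the attendant has 2 equally likely choices, so probability 1/2; weight (6/19)·(1/2) = 3/19.
The weights sum to 13/38.
So P(the prize voucher in locker 3 | the attendant opened locker 1) = (2/19) / (13/38) = 4/13.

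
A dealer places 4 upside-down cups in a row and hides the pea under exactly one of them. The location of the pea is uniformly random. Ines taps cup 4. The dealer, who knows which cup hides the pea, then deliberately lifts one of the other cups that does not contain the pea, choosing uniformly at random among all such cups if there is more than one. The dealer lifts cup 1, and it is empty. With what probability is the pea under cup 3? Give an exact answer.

Apply Bayes' rule, conditioning on where the pea actually is.
If it is under cup 1 (prior 1/4): the dealer opened cup 1, so this case is ruled out; weight (1/4)·0 = 0.
If it is under either of cups 2 and 3 (prior 1/4 each): the dealer has 2 equally likely choices, so probability 1/2; weight (1/4)·(1/2) = 1/8 each.
If it is under cup 4 (prior 1/4): the dealer has 3 equally likely choices, so probability 1/3; weight (1/4)·(1/3) = 1/12.
The weights sum to 1/3.
So P(the pea under cup 3 | the dealer opened cup 1) = (1/8) / (1/3) = 3/8.

3/8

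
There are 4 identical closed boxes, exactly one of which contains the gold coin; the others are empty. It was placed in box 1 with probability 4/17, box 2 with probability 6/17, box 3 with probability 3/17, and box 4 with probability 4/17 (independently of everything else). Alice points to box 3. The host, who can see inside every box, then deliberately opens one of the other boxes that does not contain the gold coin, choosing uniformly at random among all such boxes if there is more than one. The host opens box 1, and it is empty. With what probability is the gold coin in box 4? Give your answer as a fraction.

Apply Bayes' rule, conditioning on where the gold coin actually is.
If it is in box 1 (prior 4/17): the host opened box 1, so this case is ruled out; weight (4/17)·0 = 0.
If it is in box 2 (prior 6/17): the host has 2 equally likely choices, so probability 1/2; weight (6/17)·(1/2) = 3/17.
If it is in box 3 (prior 3/17): the host has 3 equally likely choices, so probability 1/3; weight (3/17)·(1/3) = 1/17.
If it is in box 4 (prior 4/17): the host has 2 equally likely choices, so probability 1/2; weight (4/17)·(1/2) = 2/17.
The weights sum to 6/17.
So P(the gold coin in box 4 | the host opened box 1) = (2/17) / (6/17) = 1/3.

1/3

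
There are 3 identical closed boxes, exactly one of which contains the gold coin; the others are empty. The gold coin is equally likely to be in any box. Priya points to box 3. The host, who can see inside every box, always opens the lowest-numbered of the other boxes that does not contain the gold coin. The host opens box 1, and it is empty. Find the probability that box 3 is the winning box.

Consider each possible location of the gold coin in turn.
If it is in box 1 (prior 1/3): the host opened box 1, so this case is ruled out; weight (1/3)·0 = 0.
If it is in either of boxes 2 and 3 (prior 1/3 each): box 1 is the lowest-numbered option available, probability 1; weight (1/3)·1 = 1/3 each.
The weights sum to 2/3.
So P(the gold coin in box 3 | the host opened box 1) = (1/3) / (2/3) = 1/2.

1/2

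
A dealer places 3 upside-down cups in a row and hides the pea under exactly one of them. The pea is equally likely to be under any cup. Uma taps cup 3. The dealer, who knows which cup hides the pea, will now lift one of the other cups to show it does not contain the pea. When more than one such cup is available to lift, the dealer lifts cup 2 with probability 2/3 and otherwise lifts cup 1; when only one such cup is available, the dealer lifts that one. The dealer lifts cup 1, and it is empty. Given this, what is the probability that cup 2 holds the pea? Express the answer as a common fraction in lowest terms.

3/4

Consider each possible location of the pea in turn.
If it is under cup 1 (prior 1/3): the dealer opened cup 1, so this case is ruled out; weight (1/3)·0 = 0.
If it is under cup 2 (prior 1/3): only cup 1 is available, probability 1; weight (1/3)·1 = 1/3.
If it is under cup 3 (prior 1/3): cup 2 is available but not opened, probability 1/3; weight (1/3)·(1/3) = 1/9.
The weights sum to 4/9.
So P(the pea under cup 2 | the dealer opened cup 1) = (1/3) / (4/9) = 3/4.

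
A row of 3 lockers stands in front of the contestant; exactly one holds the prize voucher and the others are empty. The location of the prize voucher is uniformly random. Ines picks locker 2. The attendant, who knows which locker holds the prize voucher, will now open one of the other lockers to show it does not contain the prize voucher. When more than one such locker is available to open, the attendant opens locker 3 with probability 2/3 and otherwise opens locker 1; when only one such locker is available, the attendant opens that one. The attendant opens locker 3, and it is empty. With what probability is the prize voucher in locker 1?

3/5

Condition on the true location of the prize voucher.
If it is in locker 1 (prior 1/3): only locker 3 is available, probability 1; weight (1/3)·1 = 1/3.
If it is in locker 2 (prior 1/3): locker 3 is available, opened with probability 2/3; weight (1/3)·(2/3) = 2/9.
If it is in locker 3 (prior 1/3): the attendant opened locker 3, so this case is ruled out; weight (1/3)·0 = 0.
The weights sum to 5/9.
So P(the prize voucher in locker 1 | the attendant opened locker 3) = (1/3) / (5/9) = 3/5.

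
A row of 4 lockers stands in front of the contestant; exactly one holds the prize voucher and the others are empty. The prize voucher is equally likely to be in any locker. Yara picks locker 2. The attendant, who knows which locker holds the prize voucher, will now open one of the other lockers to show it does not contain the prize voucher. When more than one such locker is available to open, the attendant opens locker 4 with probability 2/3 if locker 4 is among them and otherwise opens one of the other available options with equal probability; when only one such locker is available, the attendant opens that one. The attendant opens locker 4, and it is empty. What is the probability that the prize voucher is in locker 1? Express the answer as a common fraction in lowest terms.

Condition on the true location of the prize voucher.
If it is in any of lockers 1, 2, and 3 (prior 1/4 each): locker 4 is available, opened with probability 2/3; weight (1/4)·(2/3) = 1/6 each.
If it is in locker 4 (prior 1/4): the attendant opened locker 4, so this case is ruled out; weight (1/4)·0 = 0.
The weights sum to 1/2.
So P(the prize voucher in locker 1 | the attendant opened locker 4) = (1/6) / (1/2) = 1/3.

1/3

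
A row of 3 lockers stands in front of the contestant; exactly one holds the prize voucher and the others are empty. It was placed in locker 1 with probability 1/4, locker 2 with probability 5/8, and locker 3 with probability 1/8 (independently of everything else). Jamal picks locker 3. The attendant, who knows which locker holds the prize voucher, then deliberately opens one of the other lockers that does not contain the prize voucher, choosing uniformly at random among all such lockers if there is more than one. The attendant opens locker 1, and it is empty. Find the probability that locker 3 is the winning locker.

1/11

Apply Bayes' rule, conditioning on where the prize voucher actually is.
If it is in locker 1 (prior 1/4): the attendant opened locker 1, so this case is ruled out; weight (1/4)·0 = 0.
If it is in locker 2 (prior 5/8): the attendant has no choice, probability 1; weight (5/8)·1 = 5/8.
If it is in locker 3 (prior 1/8): the attendant has 2 equally likely choices, so probability 1/2; weight (1/8)·(1/2) = 1/16.
The weights sum to 11/16.
So P(the prize voucher in locker 3 | the attendant opened locker 1) = (1/16) / (11/16) = 1/11.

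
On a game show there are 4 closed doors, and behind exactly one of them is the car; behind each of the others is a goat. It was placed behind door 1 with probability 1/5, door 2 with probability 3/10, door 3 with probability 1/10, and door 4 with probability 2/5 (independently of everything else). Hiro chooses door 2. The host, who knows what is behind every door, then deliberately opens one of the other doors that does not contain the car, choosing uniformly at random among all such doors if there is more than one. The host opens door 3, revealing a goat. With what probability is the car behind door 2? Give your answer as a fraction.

1/4

Consider each possible location of the car in turn.
If it is behind door 1 (prior 1/5): the host has 2 equally likely choices, so probability 1/2; weight (1/5)·(1/2) = 1/10.
If it is behind door 2 (prior 3/10): the host has 3 equally likely choices, so probability 1/3; weight (3/10)·(1/3) = 1/10.
If it is behind door 3 (prior 1/10): the host opened door 3, so this case is ruled out; weight (1/10)·0 = 0.
If it is behind door 4 (prior 2/5): the host has 2 equally likely choices, so probability 1/2; weight (2/5)·(1/2) = 1/5.
The weights sum to 2/5.
So P(the car behind door 2 | the host opened door 3) = (1/10) / (2/5) = 1/4.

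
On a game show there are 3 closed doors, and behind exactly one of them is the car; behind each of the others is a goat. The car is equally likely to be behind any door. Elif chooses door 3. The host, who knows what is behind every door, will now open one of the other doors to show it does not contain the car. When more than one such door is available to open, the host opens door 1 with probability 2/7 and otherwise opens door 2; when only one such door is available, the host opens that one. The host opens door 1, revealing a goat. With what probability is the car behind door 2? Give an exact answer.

7/9

Condition on the true location of the car.
If it is behind door 1 (prior 1/3): the host opened door 1, so this case is ruled out; weight (1/3)·0 = 0.
If it is behind door 2 (prior 1/3): only door 1 is available, probability 1; weight (1/3)·1 = 1/3.
If it is behind door 3 (prior 1/3): door 1 is available, opened with probability 2/7; weight (1/3)·(2/7) = 2/21.
The weights sum to 3/7.
So P(the car behind door 2 | the host opened door 1) = (1/3) / (3/7) = 7/9.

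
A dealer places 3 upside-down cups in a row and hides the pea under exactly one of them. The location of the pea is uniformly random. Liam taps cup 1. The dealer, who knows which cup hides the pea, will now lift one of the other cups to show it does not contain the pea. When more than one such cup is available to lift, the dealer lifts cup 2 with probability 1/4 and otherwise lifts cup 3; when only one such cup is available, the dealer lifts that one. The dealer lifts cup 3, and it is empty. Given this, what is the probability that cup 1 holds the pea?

Apply Bayes' rule, conditioning on where the pea actually is.
If it is under cup 1 (prior 1/3): cup 2 is available but not opened, probability 3/4; weight (1/3)·(3/4) = 1/4.
If it is under cup 2 (prior 1/3): only cup 3 is available, probability 1; weight (1/3)·1 = 1/3.
If it is under cup 3 (prior 1/3): the dealer opened cup 3, so this case is ruled out; weight (1/3)·0 = 0.
The weights sum to 7/12.
So P(the pea under cup 1 | the dealer opened cup 3) = (1/4) / (7/12) = 3/7.

3/7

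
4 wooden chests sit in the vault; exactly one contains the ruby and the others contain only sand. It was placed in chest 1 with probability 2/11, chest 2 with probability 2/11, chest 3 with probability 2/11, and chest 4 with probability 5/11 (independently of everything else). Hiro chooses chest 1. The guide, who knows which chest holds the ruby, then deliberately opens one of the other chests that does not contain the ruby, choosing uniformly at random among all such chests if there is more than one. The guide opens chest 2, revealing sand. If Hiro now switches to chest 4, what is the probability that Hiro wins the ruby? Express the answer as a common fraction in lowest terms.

3/5

Apply Bayes' rule, conditioning on where the ruby actually is.
If it is in chest 1 (prior 2/11): the guide has 3 equally likely choices, so probability 1/3; weight (2/11)·(1/3) = 2/33.
If it is in chest 2 (prior 2/11): the guide opened chest 2, so this case is ruled out; weight (2/11)·0 = 0.
If it is in chest 3 (prior 2/11): the guide has 2 equally likely choices, so probability 1/2; weight (2/11)·(1/2) = 1/11.
If it is in chest 4 (prior 5/11): the guide has 2 equally likely choices, so probability 1/2; weight (5/11)·(1/2) = 5/22.
The weights sum to 25/66.
So P(the ruby in chest 4 | the guide opened chest 2) = (5/22) / (25/66) = 3/5.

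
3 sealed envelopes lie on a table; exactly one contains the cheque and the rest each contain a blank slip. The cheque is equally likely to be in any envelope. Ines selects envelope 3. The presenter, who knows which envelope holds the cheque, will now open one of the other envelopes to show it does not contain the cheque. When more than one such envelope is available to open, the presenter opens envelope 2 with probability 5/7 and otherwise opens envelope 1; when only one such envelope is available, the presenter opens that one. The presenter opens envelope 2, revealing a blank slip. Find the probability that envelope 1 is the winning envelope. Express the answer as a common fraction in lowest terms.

Condition on the true location of the cheque.
If it is in envelope 1 (prior 1/3): only envelope 2 is available, probability 1; weight (1/3)·1 = 1/3.
If it is in envelope 2 (prior 1/3): the presenter opened envelope 2, so this case is ruled out; weight (1/3)·0 = 0.
If it is in envelope 3 (prior 1/3): envelope 2 is available, opened with probability 5/7; weight (1/3)·(5/7) = 5/21.
The weights sum to 4/7.
So P(the cheque in envelope 1 | the presenter opened envelope 2) = (1/3) / (4/7) = 7/12.

7/12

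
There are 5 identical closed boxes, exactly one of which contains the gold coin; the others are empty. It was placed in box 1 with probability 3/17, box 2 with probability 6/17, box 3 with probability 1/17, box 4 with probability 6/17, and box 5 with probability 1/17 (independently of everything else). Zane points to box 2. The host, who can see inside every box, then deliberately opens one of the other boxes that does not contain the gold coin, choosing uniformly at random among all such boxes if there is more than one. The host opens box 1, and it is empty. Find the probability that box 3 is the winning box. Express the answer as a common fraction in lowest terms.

2/25

Condition on the true location of the gold coin.
If it is in box 1 (prior 3/17): the host opened box 1, so this case is ruled out; weight (3/17)·0 = 0.
If it is in box 2 (prior 6/17): the host has 4 equally likely choices, so probability 1/4; weight (6/17)·(1/4) = 3/34.
If it is in either of boxes 3 and 5 (prior 1/17 each): the host has 3 equally likely choices, so probability 1/3; weight (1/17)·(1/3) = 1/51 each.
If it is in box 4 (prior 6/17): the host has 3 equally likely choices, so probability 1/3; weight (6/17)·(1/3) = 2/17.
The weights sum to 25/102.
So P(the gold coin in box 3 | the host opened box 1) = (1/51) / (25/102) = 2/25.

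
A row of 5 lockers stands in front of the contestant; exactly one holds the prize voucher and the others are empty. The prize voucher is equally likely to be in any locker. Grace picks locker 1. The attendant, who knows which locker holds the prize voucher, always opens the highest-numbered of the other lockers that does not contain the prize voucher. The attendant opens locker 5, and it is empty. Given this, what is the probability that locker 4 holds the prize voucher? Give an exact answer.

Apply Bayes' rule, conditioning on where the prize voucher actually is.
If it is in any of lockers 1, 2, 3, and 4 (prior 1/5 each): locker 5 is the highest-numbered option available, probability 1; weight (1/5)·1 = 1/5 each.
If it is in locker 5 (prior 1/5): the attendant opened locker 5, so this case is ruled out; weight (1/5)·0 = 0.
The weights sum to 4/5.
So P(the prize voucher in locker 4 | the attendant opened locker 5) = (1/5) / (4/5) = 1/4.

1/4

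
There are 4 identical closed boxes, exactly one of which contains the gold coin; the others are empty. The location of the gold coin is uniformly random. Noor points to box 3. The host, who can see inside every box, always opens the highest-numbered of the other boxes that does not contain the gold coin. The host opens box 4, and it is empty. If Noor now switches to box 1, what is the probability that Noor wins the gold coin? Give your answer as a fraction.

1/3

Consider each possible location of the gold coin in turn.
If it is in any of boxes 1, 2, and 3 (prior 1/4 each): box 4 is the highest-numbered option available, probability 1; weight (1/4)·1 = 1/4 each.
If it is in box 4 (prior 1/4): the host opened box 4, so this case is ruled out; weight (1/4)·0 = 0.
The weights sum to 3/4.
So P(the gold coin in box 1 | the host opened box 4) = (1/4) / (3/4) = 1/3.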